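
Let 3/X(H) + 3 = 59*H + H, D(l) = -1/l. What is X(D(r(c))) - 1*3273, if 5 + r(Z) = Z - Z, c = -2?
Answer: -9818/3 ≈ -3272.7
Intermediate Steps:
r(Z) = -5 (r(Z) = -5 + (Z - Z) = -5 + 0 = -5)
X(H) = 3/(-3 + 60*H) (X(H) = 3/(-3 + (59*H + H)) = 3/(-3 + 60*H))
X(D(r(c))) - 1*3273 = 1/(-1 + 20*(-1/(-5))) - 1*3273 = 1/(-1 + 20*(-1*(-⅕))) - 3273 = 1/(-1 + 20*(⅕)) - 3273 = 1/(-1 + 4) - 3273 = 1/3 - 3273 = ⅓ - 3273 = -9818/3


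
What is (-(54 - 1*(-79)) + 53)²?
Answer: 6400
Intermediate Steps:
(-(54 - 1*(-79)) + 53)² = (-(54 + 79) + 53)² = (-1*133 + 53)² = (-133 + 53)² = (-80)² = 6400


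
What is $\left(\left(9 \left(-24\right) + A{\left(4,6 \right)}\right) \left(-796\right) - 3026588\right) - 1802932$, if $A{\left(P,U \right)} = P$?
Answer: $-4660768$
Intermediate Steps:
$\left(\left(9 \left(-24\right) + A{\left(4,6 \right)}\right) \left(-796\right) - 3026588\right) - 1802932 = \left(\left(9 \left(-24\right) + 4\right) \left(-796\right) - 3026588\right) - 1802932 = \left(\left(-216 + 4\right) \left(-796\right) - 3026588\right) - 1802932 = \left(\left(-212\right) \left(-796\right) - 3026588\right) - 1802932 = \left(168752 - 3026588\right) - 1802932 = -2857836 - 1802932 = -4660768$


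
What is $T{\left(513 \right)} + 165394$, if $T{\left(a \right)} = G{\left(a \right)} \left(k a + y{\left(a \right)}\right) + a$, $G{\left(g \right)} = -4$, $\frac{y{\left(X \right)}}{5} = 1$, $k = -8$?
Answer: $182303$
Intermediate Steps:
$y{\left(X \right)} = 5$ ($y{\left(X \right)} = 5 \cdot 1 = 5$)
$T{\left(a \right)} = -20 + 33 a$ ($T{\left(a \right)} = - 4 \left(- 8 a + 5\right) + a = - 4 \left(5 - 8 a\right) + a = \left(-20 + 32 a\right) + a = -20 + 33 a$)
$T{\left(513 \right)} + 165394 = \left(-20 + 33 \cdot 513\right) + 165394 = \left(-20 + 16929\right) + 165394 = 16909 + 165394 = 182303$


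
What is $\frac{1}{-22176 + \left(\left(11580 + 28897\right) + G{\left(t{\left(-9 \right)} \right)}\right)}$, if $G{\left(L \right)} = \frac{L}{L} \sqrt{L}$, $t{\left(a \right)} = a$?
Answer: $\frac{18301}{334926610} - \frac{3 i}{334926610} \approx 5.4642 \cdot 10^{-5} - 8.9572 \cdot 10^{-9} i$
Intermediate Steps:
$G{\left(L \right)} = \sqrt{L}$ ($G{\left(L \right)} = 1 \sqrt{L} = \sqrt{L}$)
$\frac{1}{-22176 + \left(\left(11580 + 28897\right) + G{\left(t{\left(-9 \right)} \right)}\right)} = \frac{1}{-22176 + \left(\left(11580 + 28897\right) + \sqrt{-9}\right)} = \frac{1}{-22176 + \left(40477 + 3 i\right)} = \frac{1}{18301 + 3 i} = \frac{18301 - 3 i}{334926610}$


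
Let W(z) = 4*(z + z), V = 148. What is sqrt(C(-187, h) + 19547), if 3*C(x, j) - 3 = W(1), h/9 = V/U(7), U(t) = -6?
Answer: 2*sqrt(43989)/3 ≈ 139.82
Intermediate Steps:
W(z) = 8*z (W(z) = 4*(2*z) = 8*z)
h = -222 (h = 9*(148/(-6)) = 9*(148*(-1/6)) = 9*(-74/3) = -222)
C(x, j) = 11/3 (C(x, j) = 1 + (8*1)/3 = 1 + (1/3)*8 = 1 + 8/3 = 11/3)
sqrt(C(-187, h) + 19547) = sqrt(11/3 + 19547) = sqrt(58652/3) = 2*sqrt(43989)/3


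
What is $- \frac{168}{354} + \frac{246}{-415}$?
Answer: $- \frac{26134}{24485} \approx -1.0673$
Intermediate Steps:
$- \frac{168}{354} + \frac{246}{-415} = \left(-168\right) \frac{1}{354} + 246 \left(- \frac{1}{415}\right) = - \frac{28}{59} - \frac{246}{415} = - \frac{26134}{24485}$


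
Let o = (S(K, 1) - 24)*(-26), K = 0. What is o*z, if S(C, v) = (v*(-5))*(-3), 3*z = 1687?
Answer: 131586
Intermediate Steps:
z = 1687/3 (z = (1/3)*1687 = 1687/3 ≈ 562.33)
S(C, v) = 15*v (S(C, v) = -5*v*(-3) = 15*v)
o = 234 (o = (15*1 - 24)*(-26) = (15 - 24)*(-26) = -9*(-26) = 234)
o*z = 234*(1687/3) = 131586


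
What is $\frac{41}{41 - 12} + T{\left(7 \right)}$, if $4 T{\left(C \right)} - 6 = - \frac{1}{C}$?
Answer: $\frac{2337}{812} \approx 2.8781$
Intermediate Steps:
$T{\left(C \right)} = \frac{3}{2} - \frac{1}{4 C}$ ($T{\left(C \right)} = \frac{3}{2} + \frac{\left(-1\right) \frac{1}{C}}{4} = \frac{3}{2} - \frac{1}{4 C}$)
$\frac{41}{41 - 12} + T{\left(7 \right)} = \frac{41}{41 - 12} + \frac{-1 + 6 \cdot 7}{4 \cdot 7} = \frac{41}{29} + \frac{1}{4} \cdot \frac{1}{7} \left(-1 + 42\right) = 41 \cdot \frac{1}{29} + \frac{1}{4} \cdot \frac{1}{7} \cdot 41 = \frac{41}{29} + \frac{41}{28} = \frac{2337}{812}$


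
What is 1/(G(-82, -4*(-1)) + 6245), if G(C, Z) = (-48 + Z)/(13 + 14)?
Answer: 27/168571 ≈ 0.00016017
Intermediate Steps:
G(C, Z) = -16/9 + Z/27 (G(C, Z) = (-48 + Z)/27 = (-48 + Z)*(1/27) = -16/9 + Z/27)
1/(G(-82, -4*(-1)) + 6245) = 1/((-16/9 + (-4*(-1))/27) + 6245) = 1/((-16/9 + (1/27)*4) + 6245) = 1/((-16/9 + 4/27) + 6245) = 1/(-44/27 + 6245) = 1/(168571/27) = 27/168571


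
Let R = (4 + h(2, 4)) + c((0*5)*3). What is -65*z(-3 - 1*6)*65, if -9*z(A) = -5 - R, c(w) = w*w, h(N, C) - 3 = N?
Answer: -59150/9 ≈ -6572.2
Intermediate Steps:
h(N, C) = 3 + N
c(w) = w²
R = 9 (R = (4 + (3 + 2)) + ((0*5)*3)² = (4 + 5) + (0*3)² = 9 + 0² = 9 + 0 = 9)
z(A) = 14/9 (z(A) = -(-5 - 1*9)/9 = -(-5 - 9)/9 = -⅑*(-14) = 14/9)
-65*z(-3 - 1*6)*65 = -65*14/9*65 = -910/9*65 = -59150/9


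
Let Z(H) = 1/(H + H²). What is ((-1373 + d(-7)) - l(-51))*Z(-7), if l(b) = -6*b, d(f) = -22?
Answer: -81/2 ≈ -40.500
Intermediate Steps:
((-1373 + d(-7)) - l(-51))*Z(-7) = ((-1373 - 22) - (-6)*(-51))*(1/((-7)*(1 - 7))) = (-1395 - 1*306)*(-⅐/(-6)) = (-1395 - 306)*(-⅐*(-⅙)) = -1701*1/42 = -81/2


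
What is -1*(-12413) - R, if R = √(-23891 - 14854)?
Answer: 12413 - 3*I*√4305 ≈ 12413.0 - 196.84*I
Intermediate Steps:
R = 3*I*√4305 (R = √(-38745) = 3*I*√4305 ≈ 196.84*I)
-1*(-12413) - R = -1*(-12413) - 3*I*√4305 = 12413 - 3*I*√4305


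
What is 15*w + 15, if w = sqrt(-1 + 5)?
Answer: 45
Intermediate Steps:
w = 2 (w = sqrt(4) = 2)
15*w + 15 = 15*2 + 15 = 30 + 15 = 45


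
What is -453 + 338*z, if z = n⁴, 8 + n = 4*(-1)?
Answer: 7008315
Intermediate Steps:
n = -12 (n = -8 + 4*(-1) = -8 - 4 = -12)
z = 20736 (z = (-12)⁴ = 20736)
-453 + 338*z = -453 + 338*20736 = -453 + 7008768 = 7008315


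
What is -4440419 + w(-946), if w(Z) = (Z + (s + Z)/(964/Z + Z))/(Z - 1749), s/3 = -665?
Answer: -487315076884323/109745300 ≈ -4.4404e+6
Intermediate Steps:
s = -1995 (s = 3*(-665) = -1995)
w(Z) = (Z + (-1995 + Z)/(Z + 964/Z))/(-1749 + Z) (w(Z) = (Z + (-1995 + Z)/(964/Z + Z))/(Z - 1749) = (Z + (-1995 + Z)/(Z + 964/Z))/(-1749 + Z))
-4440419 + w(-946) = -4440419 - 946*(-1031 - 946 + (-946)**2)/(-1686036 + (-946)**3 - 1749*(-946)**2 + 964*(-946)) = -4440419 - 946*(-1031 - 946 + 894916)/(-1686036 - 846590536 - 1749*894916 - 911944) = -4440419 - 946*892939/(-1686036 - 846590536 - 1565208084 - 911944) = -4440419 - 946*892939/(-2414396600) = -4440419 - 946*(-1/2414396600)*892939 = -4440419 + 38396377/109745300 = -487315076884323/109745300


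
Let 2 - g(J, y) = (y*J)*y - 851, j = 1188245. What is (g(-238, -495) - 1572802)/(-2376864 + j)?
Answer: -56744001/1188619 ≈ -47.739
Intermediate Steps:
g(J, y) = 853 - J*y**2 (g(J, y) = 2 - ((y*J)*y - 851) = 2 - ((J*y)*y - 851) = 2 - (J*y**2 - 851) = 2 - (-851 + J*y**2) = 2 + (851 - J*y**2) = 853 - J*y**2)
(g(-238, -495) - 1572802)/(-2376864 + j) = ((853 - 1*(-238)*(-495)**2) - 1572802)/(-2376864 + 1188245) = ((853 - 1*(-238)*245025) - 1572802)/(-1188619) = ((853 + 58315950) - 1572802)*(-1/1188619) = (58316803 - 1572802)*(-1/1188619) = 56744001*(-1/1188619) = -56744001/1188619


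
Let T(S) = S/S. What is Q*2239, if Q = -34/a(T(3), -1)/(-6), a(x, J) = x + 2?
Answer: 38063/9 ≈ 4229.2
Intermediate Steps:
T(S) = 1
a(x, J) = 2 + x
Q = 17/9 (Q = -34/(2 + 1)/(-6) = -34/3*(-1/6) = 17/9 ≈ 1.8889)
Q*2239 = (17/9)*2239 = 38063/9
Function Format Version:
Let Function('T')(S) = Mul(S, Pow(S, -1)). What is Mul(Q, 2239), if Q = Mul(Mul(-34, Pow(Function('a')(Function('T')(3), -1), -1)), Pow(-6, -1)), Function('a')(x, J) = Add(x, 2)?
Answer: Rational(38063, 9) ≈ 4229.2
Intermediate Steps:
Function('T')(S) = 1
Function('a')(x, J) = Add(2, x)
Q = Rational(17, 9) (Q = Mul(Mul(-34, Pow(Add(2, 1), -1)), Pow(-6, -1)) = Mul(Mul(-34, Pow(3, -1)), Rational(-1, 6)) = Mul(Mul(-34, Rational(1, 3)), Rational(-1, 6)) = Mul(Rational(-34, 3), Rational(-1, 6)) = Rational(17, 9) ≈ 1.8889)
Mul(Q, 2239) = Mul(Rational(17, 9), 2239) = Rational(38063, 9)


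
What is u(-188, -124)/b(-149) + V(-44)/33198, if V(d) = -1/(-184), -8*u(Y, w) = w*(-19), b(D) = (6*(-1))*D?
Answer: -99940685/303385456 ≈ -0.32942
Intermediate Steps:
b(D) = -6*D
u(Y, w) = 19*w/8 (u(Y, w) = -w*(-19)/8 = -(-19)*w/8 = 19*w/8)
V(d) = 1/184 (V(d) = -1*(-1/184) = 1/184)
u(-188, -124)/b(-149) + V(-44)/33198 = ((19/8)*(-124))/((-6*(-149))) + (1/184)/33198 = -589/2/894 + (1/184)*(1/33198) = -589/2*1/894 + 1/6108432 = -589/1788 + 1/6108432 = -99940685/303385456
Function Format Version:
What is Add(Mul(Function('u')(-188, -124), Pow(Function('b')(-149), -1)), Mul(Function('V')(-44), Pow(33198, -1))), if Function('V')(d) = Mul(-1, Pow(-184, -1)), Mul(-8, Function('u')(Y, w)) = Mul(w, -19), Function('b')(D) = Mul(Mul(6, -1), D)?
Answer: Rational(-99940685, 303385456) ≈ -0.32942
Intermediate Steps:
Function('b')(D) = Mul(-6, D)
Function('u')(Y, w) = Mul(Rational(19, 8), w) (Function('u')(Y, w) = Mul(Rational(-1, 8), Mul(w, -19)) = Mul(Rational(-1, 8), Mul(-19, w)) = Mul(Rational(19, 8), w))
Function('V')(d) = Rational(1, 184) (Function('V')(d) = Mul(-1, Rational(-1, 184)) = Rational(1, 184))
Add(Mul(Function('u')(-188, -124), Pow(Function('b')(-149), -1)), Mul(Function('V')(-44), Pow(33198, -1))) = Add(Mul(Mul(Rational(19, 8), -124), Pow(Mul(-6, -149), -1)), Mul(Rational(1, 184), Pow(33198, -1))) = Add(Mul(Rational(-589, 2), Pow(894, -1)), Mul(Rational(1, 184), Rational(1, 33198))) = Add(Mul(Rational(-589, 2), Rational(1, 894)), Rational(1, 6108432)) = Add(Rational(-589, 1788), Rational(1, 6108432)) = Rational(-99940685, 303385456)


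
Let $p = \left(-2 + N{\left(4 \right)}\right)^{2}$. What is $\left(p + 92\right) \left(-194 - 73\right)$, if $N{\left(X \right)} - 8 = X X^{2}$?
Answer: $-1332864$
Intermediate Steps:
$N{\left(X \right)} = 8 + X^{3}$ ($N{\left(X \right)} = 8 + X X^{2} = 8 + X^{3}$)
$p = 4900$ ($p = \left(-2 + \left(8 + 4^{3}\right)\right)^{2} = \left(-2 + \left(8 + 64\right)\right)^{2} = \left(-2 + 72\right)^{2} = 70^{2} = 4900$)
$\left(p + 92\right) \left(-194 - 73\right) = \left(4900 + 92\right) \left(-194 - 73\right) = 4992 \left(-194 - 73\right) = 4992 \left(-267\right) = -1332864$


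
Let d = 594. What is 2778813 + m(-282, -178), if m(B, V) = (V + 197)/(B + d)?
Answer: 866989675/312 ≈ 2.7788e+6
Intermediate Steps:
m(B, V) = (197 + V)/(594 + B) (m(B, V) = (V + 197)/(B + 594) = (197 + V)/(594 + B))
2778813 + m(-282, -178) = 2778813 + (197 - 178)/(594 - 282) = 2778813 + 19/312 = 866989675/312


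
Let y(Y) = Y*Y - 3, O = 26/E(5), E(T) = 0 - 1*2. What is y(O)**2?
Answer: 27556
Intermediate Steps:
E(T) = -2 (E(T) = 0 - 2 = -2)
O = -13 (O = 26/(-2) = 26*(-1/2) = -13)
y(Y) = -3 + Y**2 (y(Y) = Y**2 - 3 = -3 + Y**2)
y(O)**2 = (-3 + (-13)**2)**2 = (-3 + 169)**2 = 166**2 = 27556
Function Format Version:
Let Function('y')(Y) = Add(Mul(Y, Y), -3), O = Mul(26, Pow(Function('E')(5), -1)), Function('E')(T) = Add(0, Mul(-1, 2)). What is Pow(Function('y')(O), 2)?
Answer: 27556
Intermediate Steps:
Function('E')(T) = -2 (Function('E')(T) = Add(0, -2) = -2)
O = -13 (O = Mul(26, Pow(-2, -1)) = Mul(26, Rational(-1, 2)) = -13)
Function('y')(Y) = Add(-3, Pow(Y, 2)) (Function('y')(Y) = Add(Pow(Y, 2), -3) = Add(-3, Pow(Y, 2)))
Pow(Function('y')(O), 2) = Pow(Add(-3, Pow(-13, 2)), 2) = Pow(Add(-3, 169), 2) = Pow(166, 2) = 27556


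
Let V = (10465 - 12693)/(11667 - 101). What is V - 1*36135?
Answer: -208969819/5783 ≈ -36135.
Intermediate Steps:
V = -1114/5783 (V = -2228/11566 = -2228*1/11566 = -1114/5783 ≈ -0.19263)
V - 1*36135 = -1114/5783 - 1*36135 = -1114/5783 - 36135 = -208969819/5783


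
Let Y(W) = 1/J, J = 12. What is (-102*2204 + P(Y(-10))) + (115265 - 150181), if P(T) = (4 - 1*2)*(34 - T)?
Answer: -1557937/6 ≈ -2.5966e+5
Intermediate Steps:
Y(W) = 1/12
P(T) = 68 - 2*T (P(T) = (4 - 2)*(34 - T) = 2*(34 - T) = 68 - 2*T)
(-102*2204 + P(Y(-10))) + (115265 - 150181) = (-102*2204 + (68 - 2*1/12)) + (115265 - 150181) = (-224808 + (68 - 1/6)) - 34916 = (-224808 + 407/6) - 34916 = -1348441/6 - 34916 = -1557937/6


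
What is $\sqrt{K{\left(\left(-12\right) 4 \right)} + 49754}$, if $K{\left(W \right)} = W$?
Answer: $\sqrt{49706} \approx 222.95$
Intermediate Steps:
$\sqrt{K{\left(\left(-12\right) 4 \right)} + 49754} = \sqrt{\left(-12\right) 4 + 49754} = \sqrt{-48 + 49754} = \sqrt{49706}$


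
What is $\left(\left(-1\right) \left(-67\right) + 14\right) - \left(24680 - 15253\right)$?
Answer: $-9346$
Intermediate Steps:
$\left(\left(-1\right) \left(-67\right) + 14\right) - \left(24680 - 15253\right) = \left(67 + 14\right) - 9427 = 81 - 9427 = -9346$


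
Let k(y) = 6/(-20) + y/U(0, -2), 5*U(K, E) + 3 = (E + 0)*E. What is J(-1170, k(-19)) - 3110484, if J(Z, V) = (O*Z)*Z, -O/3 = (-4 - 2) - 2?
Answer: 29743116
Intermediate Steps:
O = 24 (O = -3*((-4 - 2) - 2) = -3*(-6 - 2) = -3*(-8) = 24)
U(K, E) = -⅗ + E²/5 (U(K, E) = -⅗ + ((E + 0)*E)/5 = -⅗ + (E*E)/5 = -⅗ + E²/5)
k(y) = -3/10 + 5*y (k(y) = 6/(-20) + y/(-⅗ + (⅕)*(-2)²) = 6*(-1/20) + y/(-⅗ + (⅕)*4) = -3/10 + y/(-⅗ + ⅘) = -3/10 + y/(⅕) = -3/10 + y*5 = -3/10 + 5*y)
J(Z, V) = 24*Z² (J(Z, V) = (24*Z)*Z = 24*Z²)
J(-1170, k(-19)) - 3110484 = 24*(-1170)² - 3110484 = 24*1368900 - 3110484 = 32853600 - 3110484 = 29743116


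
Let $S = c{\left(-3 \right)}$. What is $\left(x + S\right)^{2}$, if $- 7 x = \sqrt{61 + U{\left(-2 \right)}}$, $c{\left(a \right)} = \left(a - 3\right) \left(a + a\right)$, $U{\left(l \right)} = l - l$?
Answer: $\frac{\left(-252 + \sqrt{61}\right)^{2}}{49} \approx 1216.9$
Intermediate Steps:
$U{\left(l \right)} = 0$
$c{\left(a \right)} = 2 a \left(-3 + a\right)$ ($c{\left(a \right)} = \left(-3 + a\right) 2 a = 2 a \left(-3 + a\right)$)
$S = 36$ ($S = 2 \left(-3\right) \left(-3 - 3\right) = 2 \left(-3\right) \left(-6\right) = 36$)
$x = - \frac{\sqrt{61}}{7}$ ($x = - \frac{\sqrt{61 + 0}}{7} = - \frac{\sqrt{61}}{7} \approx -1.1157$)
$\left(x + S\right)^{2} = \left(- \frac{\sqrt{61}}{7} + 36\right)^{2} = \left(36 - \frac{\sqrt{61}}{7}\right)^{2}$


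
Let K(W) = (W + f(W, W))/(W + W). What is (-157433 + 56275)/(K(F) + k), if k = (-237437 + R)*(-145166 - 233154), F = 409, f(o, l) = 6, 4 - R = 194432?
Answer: -82747244/133647430442815 ≈ -6.1915e-7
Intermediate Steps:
R = -194428 (R = 4 - 1*194432 = 4 - 194432 = -194428)
k = 163383166800 (k = (-237437 - 194428)*(-145166 - 233154) = -431865*(-378320) = 163383166800)
K(W) = (6 + W)/(2*W) (K(W) = (W + 6)/(W + W) = (6 + W)/((2*W)) = (6 + W)*(1/(2*W)) = (6 + W)/(2*W))
(-157433 + 56275)/(K(F) + k) = (-157433 + 56275)/((1/2)*(6 + 409)/409 + 163383166800) = -101158/((1/2)*(1/409)*415 + 163383166800) = -101158/(415/818 + 163383166800) = -101158/133647430442815/818 = -101158*818/133647430442815 = -82747244/133647430442815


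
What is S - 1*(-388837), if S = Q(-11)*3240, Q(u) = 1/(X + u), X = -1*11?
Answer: 4275587/11 ≈ 3.8869e+5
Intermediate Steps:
X = -11
Q(u) = 1/(-11 + u)
S = -1620/11 (S = 3240/(-11 - 11) = 3240/(-22) = -1/22*3240 = -1620/11 ≈ -147.27)
S - 1*(-388837) = -1620/11 - 1*(-388837) = -1620/11 + 388837 = 4275587/11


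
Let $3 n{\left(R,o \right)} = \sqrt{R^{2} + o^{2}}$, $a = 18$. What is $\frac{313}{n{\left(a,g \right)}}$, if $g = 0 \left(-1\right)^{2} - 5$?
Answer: $\frac{939 \sqrt{349}}{349} \approx 50.264$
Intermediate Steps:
$g = -5$ ($g = 0 \cdot 1 - 5 = 0 - 5 = -5$)
$n{\left(R,o \right)} = \frac{\sqrt{R^{2} + o^{2}}}{3}$
$\frac{313}{n{\left(a,g \right)}} = \frac{313}{\frac{1}{3} \sqrt{18^{2} + \left(-5\right)^{2}}} = \frac{313}{\frac{1}{3} \sqrt{324 + 25}} = \frac{313}{\frac{1}{3} \sqrt{349}} = 313 \frac{3 \sqrt{349}}{349} = \frac{939 \sqrt{349}}{349}$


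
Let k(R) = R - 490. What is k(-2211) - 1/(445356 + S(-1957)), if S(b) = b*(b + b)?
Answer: -21891750855/8105054 ≈ -2701.0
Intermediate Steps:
k(R) = -490 + R
S(b) = 2*b² (S(b) = b*(2*b) = 2*b²)
k(-2211) - 1/(445356 + S(-1957)) = (-490 - 2211) - 1/(445356 + 2*(-1957)²) = -2701 - 1/(445356 + 2*3829849) = -2701 - 1/(445356 + 7659698) = -2701 - 1/8105054 = -21891750855/8105054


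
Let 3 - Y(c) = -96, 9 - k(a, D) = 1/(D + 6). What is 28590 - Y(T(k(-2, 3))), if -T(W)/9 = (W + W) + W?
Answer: 28491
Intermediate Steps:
k(a, D) = 9 - 1/(6 + D) (k(a, D) = 9 - 1/(D + 6) = 9 - 1/(6 + D))
T(W) = -27*W (T(W) = -9*((W + W) + W) = -9*(2*W + W) = -27*W)
Y(c) = 99 (Y(c) = 3 - 1*(-96) = 3 + 96 = 99)
28590 - Y(T(k(-2, 3))) = 28590 - 1*99 = 28590 - 99 = 28491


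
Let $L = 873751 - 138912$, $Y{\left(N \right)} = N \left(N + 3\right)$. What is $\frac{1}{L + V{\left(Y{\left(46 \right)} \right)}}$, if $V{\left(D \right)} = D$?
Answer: $\frac{1}{737093} \approx 1.3567 \cdot 10^{-6}$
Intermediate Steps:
$Y{\left(N \right)} = N \left(3 + N\right)$
$L = 734839$
$\frac{1}{L + V{\left(Y{\left(46 \right)} \right)}} = \frac{1}{734839 + 46 \left(3 + 46\right)} = \frac{1}{734839 + 46 \cdot 49} = \frac{1}{734839 + 2254} = \frac{1}{737093}$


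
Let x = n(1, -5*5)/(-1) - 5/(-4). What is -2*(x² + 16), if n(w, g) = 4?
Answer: -377/8 ≈ -47.125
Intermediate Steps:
x = -11/4 (x = 4/(-1) - 5/(-4) = 4*(-1) - 5*(-¼) = -4 + 5/4 = -11/4 ≈ -2.7500)
-2*(x² + 16) = -2*((-11/4)² + 16) = -2*(121/16 + 16) = -2*377/16 = -377/8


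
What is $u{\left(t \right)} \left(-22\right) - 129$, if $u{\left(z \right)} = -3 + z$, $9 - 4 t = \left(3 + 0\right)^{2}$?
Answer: $-63$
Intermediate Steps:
$t = 0$ ($t = \frac{9}{4} - \frac{\left(3 + 0\right)^{2}}{4} = \frac{9}{4} - \frac{3^{2}}{4} = \frac{9}{4} - \frac{9}{4} = 0$)
$u{\left(t \right)} \left(-22\right) - 129 = \left(-3 + 0\right) \left(-22\right) - 129 = \left(-3\right) \left(-22\right) - 129 = 66 - 129 = -63$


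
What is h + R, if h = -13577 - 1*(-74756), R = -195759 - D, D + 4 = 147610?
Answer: -282186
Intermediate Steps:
D = 147606 (D = -4 + 147610 = 147606)
R = -343365 (R = -195759 - 1*147606 = -195759 - 147606 = -343365)
h = 61179 (h = -13577 + 74756 = 61179)
h + R = 61179 - 343365 = -282186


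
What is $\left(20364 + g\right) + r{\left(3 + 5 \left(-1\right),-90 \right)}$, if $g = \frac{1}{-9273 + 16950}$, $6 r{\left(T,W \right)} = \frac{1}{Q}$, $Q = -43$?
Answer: $\frac{13444758335}{660222} \approx 20364.0$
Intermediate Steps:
$r{\left(T,W \right)} = - \frac{1}{258}$ ($r{\left(T,W \right)} = \frac{1}{6 \left(-43\right)} = \frac{1}{6} \left(- \frac{1}{43}\right) = - \frac{1}{258}$)
$g = \frac{1}{7677} \approx 0.00013026$
$\left(20364 + g\right) + r{\left(3 + 5 \left(-1\right),-90 \right)} = \left(20364 + \frac{1}{7677}\right) - \frac{1}{258} = \frac{156334429}{7677} - \frac{1}{258} = \frac{13444758335}{660222}$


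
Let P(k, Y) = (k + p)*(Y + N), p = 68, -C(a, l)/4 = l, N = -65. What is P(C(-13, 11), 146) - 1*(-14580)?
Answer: 16524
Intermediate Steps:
C(a, l) = -4*l
P(k, Y) = (-65 + Y)*(68 + k) (P(k, Y) = (k + 68)*(Y - 65) = (68 + k)*(-65 + Y) = (-65 + Y)*(68 + k))
P(C(-13, 11), 146) - 1*(-14580) = (-4420 - (-260)*11 + 68*146 + 146*(-4*11)) - 1*(-14580) = (-4420 - 65*(-44) + 9928 + 146*(-44)) + 14580 = (-4420 + 2860 + 9928 - 6424) + 14580 = 1944 + 14580 = 16524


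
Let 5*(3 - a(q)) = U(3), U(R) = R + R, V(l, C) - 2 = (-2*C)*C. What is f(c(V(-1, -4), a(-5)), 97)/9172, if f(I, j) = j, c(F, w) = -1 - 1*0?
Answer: 97/9172 ≈ 0.010576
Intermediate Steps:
V(l, C) = 2 - 2*C² (V(l, C) = 2 + (-2*C)*C = 2 - 2*C²)
U(R) = 2*R
a(q) = 9/5 (a(q) = 3 - 2*3/5 = 3 - ⅕*6 = 3 - 6/5 = 9/5)
c(F, w) = -1 (c(F, w) = -1 + 0 = -1)
f(c(V(-1, -4), a(-5)), 97)/9172 = 97/9172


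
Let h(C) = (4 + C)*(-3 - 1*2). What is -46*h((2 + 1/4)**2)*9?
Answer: 150075/8 ≈ 18759.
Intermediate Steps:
h(C) = -20 - 5*C (h(C) = (4 + C)*(-3 - 2) = (4 + C)*(-5) = -20 - 5*C)
-46*h((2 + 1/4)**2)*9 = -46*(-20 - 5*(2 + 1/4)**2)*9 = -46*(-20 - 5*(9/4)**2)*9 = -46*(-20 - 5*81/16)*9 = -46*(-20 - 405/16)*9 = -46*(-725/16)*9 = (16675/8)*9 = 150075/8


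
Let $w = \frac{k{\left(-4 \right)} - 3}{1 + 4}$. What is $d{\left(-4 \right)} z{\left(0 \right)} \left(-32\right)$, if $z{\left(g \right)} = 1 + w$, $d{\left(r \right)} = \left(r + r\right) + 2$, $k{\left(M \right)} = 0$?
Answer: $\frac{384}{5} \approx 76.8$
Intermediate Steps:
$d{\left(r \right)} = 2 + 2 r$ ($d{\left(r \right)} = 2 r + 2 = 2 + 2 r$)
$w = - \frac{3}{5}$ ($w = \frac{0 - 3}{1 + 4} = - \frac{3}{5} \approx -0.6$)
$z{\left(g \right)} = \frac{2}{5}$ ($z{\left(g \right)} = 1 - \frac{3}{5} = \frac{2}{5}$)
$d{\left(-4 \right)} z{\left(0 \right)} \left(-32\right) = \left(2 + 2 \left(-4\right)\right) \frac{2}{5} \left(-32\right) = \left(2 - 8\right) \frac{2}{5} \left(-32\right) = \left(-6\right) \frac{2}{5} \left(-32\right) = \left(- \frac{12}{5}\right) \left(-32\right) = \frac{384}{5}$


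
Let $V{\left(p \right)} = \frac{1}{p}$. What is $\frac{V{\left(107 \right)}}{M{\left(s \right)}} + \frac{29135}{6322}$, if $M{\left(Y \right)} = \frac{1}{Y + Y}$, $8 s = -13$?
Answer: $\frac{6193797}{1352908} \approx 4.5781$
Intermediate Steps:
$s = - \frac{13}{8}$ ($s = \frac{1}{8} \left(-13\right) = - \frac{13}{8} \approx -1.625$)
$M{\left(Y \right)} = \frac{1}{2 Y}$
$\frac{V{\left(107 \right)}}{M{\left(s \right)}} + \frac{29135}{6322} = \frac{1}{107 \frac{1}{2 \left(- \frac{13}{8}\right)}} + \frac{29135}{6322} = \frac{1}{107 \cdot \frac{1}{2} \left(- \frac{8}{13}\right)} + 29135 \cdot \frac{1}{6322} = \frac{1}{107 \left(- \frac{4}{13}\right)} + \frac{29135}{6322} = \frac{1}{107} \left(- \frac{13}{4}\right) + \frac{29135}{6322} = - \frac{13}{428} + \frac{29135}{6322} = \frac{6193797}{1352908}$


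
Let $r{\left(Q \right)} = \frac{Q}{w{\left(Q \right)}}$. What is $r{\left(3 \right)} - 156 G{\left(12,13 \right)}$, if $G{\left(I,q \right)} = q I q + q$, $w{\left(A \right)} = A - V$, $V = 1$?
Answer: $- \frac{636789}{2} \approx -3.1839 \cdot 10^{5}$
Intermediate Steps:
$w{\left(A \right)} = -1 + A$ ($w{\left(A \right)} = A - 1 = -1 + A$)
$r{\left(Q \right)} = \frac{Q}{-1 + Q}$
$G{\left(I,q \right)} = q + I q^{2}$ ($G{\left(I,q \right)} = I q q + q = I q^{2} + q = q + I q^{2}$)
$r{\left(3 \right)} - 156 G{\left(12,13 \right)} = \frac{3}{-1 + 3} - 156 \cdot 13 \left(1 + 12 \cdot 13\right) = \frac{3}{2} - 156 \cdot 13 \left(1 + 156\right) = 3 \cdot \frac{1}{2} - 156 \cdot 13 \cdot 157 = \frac{3}{2} - 318396 = - \frac{636789}{2}$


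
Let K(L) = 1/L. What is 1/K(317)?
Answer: 317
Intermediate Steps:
1/K(317) = 1/(1/317) = 317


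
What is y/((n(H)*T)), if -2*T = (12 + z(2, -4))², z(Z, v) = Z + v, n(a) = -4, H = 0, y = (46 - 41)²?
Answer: ⅛ ≈ 0.12500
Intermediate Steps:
y = 25 (y = 5² = 25)
T = -50 (T = -(12 + (2 - 4))²/2 = -(12 - 2)²/2 = -½*10² = -½*100 = -50)
y/((n(H)*T)) = 25/((-4*(-50))) = 25/200 = 25*(1/200) = ⅛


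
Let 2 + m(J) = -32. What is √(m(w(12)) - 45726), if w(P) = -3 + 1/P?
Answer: 8*I*√715 ≈ 213.92*I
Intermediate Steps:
m(J) = -34 (m(J) = -2 - 32 = -34)
√(m(w(12)) - 45726) = √(-34 - 45726) = √(-45760) = 8*I*√715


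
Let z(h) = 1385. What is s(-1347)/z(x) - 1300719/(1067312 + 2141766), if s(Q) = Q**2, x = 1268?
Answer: 5820778509087/4444573030 ≈ 1309.6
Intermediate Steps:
s(-1347)/z(x) - 1300719/(1067312 + 2141766) = (-1347)**2/1385 - 1300719/(1067312 + 2141766) = 1814409*(1/1385) - 1300719/3209078 = 1814409/1385 - 1300719*1/3209078 = 1814409/1385 - 1300719/3209078 = 5820778509087/4444573030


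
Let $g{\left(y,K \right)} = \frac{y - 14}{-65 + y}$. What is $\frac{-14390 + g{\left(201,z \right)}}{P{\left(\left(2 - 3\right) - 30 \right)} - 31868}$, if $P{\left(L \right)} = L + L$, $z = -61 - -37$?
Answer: $\frac{115109}{255440} \approx 0.45063$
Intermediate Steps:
$z = -24$ ($z = -61 + 37 = -24$)
$g{\left(y,K \right)} = \frac{-14 + y}{-65 + y}$
$P{\left(L \right)} = 2 L$
$\frac{-14390 + g{\left(201,z \right)}}{P{\left(\left(2 - 3\right) - 30 \right)} - 31868} = \frac{-14390 + \frac{-14 + 201}{-65 + 201}}{2 \left(\left(2 - 3\right) - 30\right) - 31868} = \frac{-14390 + \frac{1}{136} \cdot 187}{2 \left(-1 - 30\right) - 31868} = \frac{-14390 + \frac{1}{136} \cdot 187}{2 \left(-31\right) - 31868} = \frac{-14390 + \frac{11}{8}}{-62 - 31868} = - \frac{115109}{8 \left(-31930\right)} = \left(- \frac{115109}{8}\right) \left(- \frac{1}{31930}\right) = \frac{115109}{255440}$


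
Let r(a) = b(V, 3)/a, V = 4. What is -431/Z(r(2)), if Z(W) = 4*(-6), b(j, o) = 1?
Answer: 431/24 ≈ 17.958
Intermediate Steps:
r(a) = 1/a
Z(W) = -24
-431/Z(r(2)) = -431/(-24) = -431*(-1/24) = 431/24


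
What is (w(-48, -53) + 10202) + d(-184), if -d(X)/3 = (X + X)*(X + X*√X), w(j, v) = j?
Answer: -192982 - 406272*I*√46 ≈ -1.9298e+5 - 2.7555e+6*I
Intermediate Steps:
d(X) = -6*X*(X + X^(3/2)) (d(X) = -3*(X + X)*(X + X*√X) = -3*2*X*(X + X^(3/2)) = -6*X*(X + X^(3/2)))
(w(-48, -53) + 10202) + d(-184) = (-48 + 10202) + (-6*(-184)² - 406272*I*√46) = 10154 + (-6*33856 - 406272*I*√46) = 10154 + (-203136 - 406272*I*√46) = -192982 - 406272*I*√46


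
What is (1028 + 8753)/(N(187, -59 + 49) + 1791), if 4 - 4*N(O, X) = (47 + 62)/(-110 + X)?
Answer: 4694880/860269 ≈ 5.4575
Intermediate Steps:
N(O, X) = 1 - 109/(4*(-110 + X)) (N(O, X) = 1 - (47 + 62)/(4*(-110 + X)) = 1 - 109/(4*(-110 + X)))
(1028 + 8753)/(N(187, -59 + 49) + 1791) = (1028 + 8753)/((-549/4 + (-59 + 49))/(-110 + (-59 + 49)) + 1791) = 9781/((-549/4 - 10)/(-110 - 10) + 1791) = 9781/(-589/4/(-120) + 1791) = 9781/(-1/120*(-589/4) + 1791) = 9781/(589/480 + 1791) = 9781/(860269/480) = 9781*(480/860269) = 4694880/860269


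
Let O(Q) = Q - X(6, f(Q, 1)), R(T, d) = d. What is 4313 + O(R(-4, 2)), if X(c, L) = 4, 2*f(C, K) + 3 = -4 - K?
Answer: 4311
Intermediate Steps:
f(C, K) = -7/2 - K/2 (f(C, K) = -3/2 + (-4 - K)/2 = -3/2 + (-2 - K/2) = -7/2 - K/2)
O(Q) = -4 + Q (O(Q) = Q - 1*4 = Q - 4 = -4 + Q)
4313 + O(R(-4, 2)) = 4313 + (-4 + 2) = 4313 - 2 = 4311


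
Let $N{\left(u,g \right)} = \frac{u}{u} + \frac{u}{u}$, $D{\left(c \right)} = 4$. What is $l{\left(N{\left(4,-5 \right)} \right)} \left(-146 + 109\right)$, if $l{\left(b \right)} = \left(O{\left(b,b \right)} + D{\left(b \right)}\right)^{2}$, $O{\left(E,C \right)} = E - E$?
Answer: $-592$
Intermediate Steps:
$O{\left(E,C \right)} = 0$
$N{\left(u,g \right)} = 2$ ($N{\left(u,g \right)} = 1 + 1 = 2$)
$l{\left(b \right)} = 16$ ($l{\left(b \right)} = \left(0 + 4\right)^{2} = 4^{2} = 16$)
$l{\left(N{\left(4,-5 \right)} \right)} \left(-146 + 109\right) = 16 \left(-146 + 109\right) = 16 \left(-37\right) = -592$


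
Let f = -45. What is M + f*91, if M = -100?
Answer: -4195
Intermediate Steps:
M + f*91 = -100 - 45*91 = -100 - 4095 = -4195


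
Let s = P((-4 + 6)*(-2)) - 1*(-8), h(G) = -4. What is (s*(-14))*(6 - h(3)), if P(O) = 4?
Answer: -1680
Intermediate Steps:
s = 12 (s = 4 - 1*(-8) = 4 + 8 = 12)
(s*(-14))*(6 - h(3)) = (12*(-14))*(6 - 1*(-4)) = -168*(6 + 4) = -168*10 = -1680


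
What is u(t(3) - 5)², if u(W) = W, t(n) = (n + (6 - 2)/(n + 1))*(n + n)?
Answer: 361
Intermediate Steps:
t(n) = 2*n*(n + 4/(1 + n)) (t(n) = (n + 4/(1 + n))*(2*n) = 2*n*(n + 4/(1 + n)))
u(t(3) - 5)² = (2*3*(4 + 3 + 3²)/(1 + 3) - 5)² = (2*3*(4 + 3 + 9)/4 - 5)² = (2*3*(¼)*16 - 5)² = (24 - 5)² = 19² = 361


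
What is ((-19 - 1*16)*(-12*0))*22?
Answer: 0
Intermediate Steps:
((-19 - 1*16)*(-12*0))*22 = ((-19 - 16)*0)*22 = -35*0*22 = 0*22 = 0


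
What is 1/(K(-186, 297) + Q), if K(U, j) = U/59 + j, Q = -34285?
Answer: -59/2005478 ≈ -2.9419e-5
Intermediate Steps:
K(U, j) = j + U/59 (K(U, j) = U/59 + j = j + U/59)
1/(K(-186, 297) + Q) = 1/((297 + (1/59)*(-186)) - 34285) = 1/((297 - 186/59) - 34285) = 1/(17337/59 - 34285) = 1/(-2005478/59) = -59/2005478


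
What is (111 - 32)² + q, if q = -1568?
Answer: 4673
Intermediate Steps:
(111 - 32)² + q = (111 - 32)² - 1568 = 79² - 1568 = 6241 - 1568 = 4673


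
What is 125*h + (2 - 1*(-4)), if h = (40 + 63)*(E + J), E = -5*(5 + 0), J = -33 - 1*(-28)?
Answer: -386244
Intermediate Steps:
J = -5 (J = -33 + 28 = -5)
E = -25 (E = -5*5 = -25)
h = -3090 (h = (40 + 63)*(-25 - 5) = 103*(-30) = -3090)
125*h + (2 - 1*(-4)) = 125*(-3090) + (2 - 1*(-4)) = -386250 + (2 + 4) = -386250 + 6 = -386244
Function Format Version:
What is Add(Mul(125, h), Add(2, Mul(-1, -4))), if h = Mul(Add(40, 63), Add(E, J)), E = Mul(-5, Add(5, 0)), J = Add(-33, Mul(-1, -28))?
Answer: -386244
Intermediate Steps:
J = -5 (J = Add(-33, 28) = -5)
E = -25 (E = Mul(-5, 5) = -25)
h = -3090 (h = Mul(Add(40, 63), Add(-25, -5)) = Mul(103, -30) = -3090)
Add(Mul(125, h), Add(2, Mul(-1, -4))) = Add(Mul(125, -3090), Add(2, Mul(-1, -4))) = Add(-386250, Add(2, 4)) = Add(-386250, 6) = -386244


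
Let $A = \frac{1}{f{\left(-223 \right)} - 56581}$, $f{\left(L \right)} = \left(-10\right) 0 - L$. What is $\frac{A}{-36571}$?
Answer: $\frac{1}{2061068418} \approx 4.8519 \cdot 10^{-10}$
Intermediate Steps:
$f{\left(L \right)} = - L$ ($f{\left(L \right)} = 0 - L = - L$)
$A = - \frac{1}{56358}$ ($A = \frac{1}{\left(-1\right) \left(-223\right) - 56581} = \frac{1}{223 - 56581} = \frac{1}{-56358} = - \frac{1}{56358} \approx -1.7744 \cdot 10^{-5}$)
$\frac{A}{-36571} = - \frac{1}{56358 \left(-36571\right)} = \left(- \frac{1}{56358}\right) \left(- \frac{1}{36571}\right) = \frac{1}{2061068418}$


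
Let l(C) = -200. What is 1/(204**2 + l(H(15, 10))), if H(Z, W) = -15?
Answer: 1/41416 ≈ 2.4145e-5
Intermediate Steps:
1/(204**2 + l(H(15, 10))) = 1/(204**2 - 200) = 1/(41616 - 200) = 1/41416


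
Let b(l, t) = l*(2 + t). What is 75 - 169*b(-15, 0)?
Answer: 5145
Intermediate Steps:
75 - 169*b(-15, 0) = 75 - (-2535)*(2 + 0) = 75 - (-2535)*2 = 75 - 169*(-30) = 75 + 5070 = 5145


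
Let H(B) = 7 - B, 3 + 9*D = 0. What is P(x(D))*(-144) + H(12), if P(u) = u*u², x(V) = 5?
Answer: -18005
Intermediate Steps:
D = -⅓ (D = -⅓ + (⅑)*0 = -⅓ + 0 = -⅓ ≈ -0.33333)
P(u) = u³
P(x(D))*(-144) + H(12) = 5³*(-144) + (7 - 1*12) = 125*(-144) + (7 - 12) = -18000 - 5 = -18005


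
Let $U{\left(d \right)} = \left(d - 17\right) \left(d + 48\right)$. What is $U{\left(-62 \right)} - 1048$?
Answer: $58$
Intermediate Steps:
$U{\left(d \right)} = \left(-17 + d\right) \left(48 + d\right)$
$U{\left(-62 \right)} - 1048 = \left(-816 + \left(-62\right)^{2} + 31 \left(-62\right)\right) - 1048 = \left(-816 + 3844 - 1922\right) - 1048 = 1106 - 1048 = 58$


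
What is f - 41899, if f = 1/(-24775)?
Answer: -1038047726/24775 ≈ -41899.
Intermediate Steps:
f = -1/24775 ≈ -4.0363e-5
f - 41899 = -1/24775 - 41899 = -1038047726/24775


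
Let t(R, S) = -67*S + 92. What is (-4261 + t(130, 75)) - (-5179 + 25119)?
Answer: -29134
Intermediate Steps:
t(R, S) = 92 - 67*S
(-4261 + t(130, 75)) - (-5179 + 25119) = (-4261 + (92 - 67*75)) - (-5179 + 25119) = (-4261 + (92 - 5025)) - 1*19940 = (-4261 - 4933) - 19940 = -9194 - 19940 = -29134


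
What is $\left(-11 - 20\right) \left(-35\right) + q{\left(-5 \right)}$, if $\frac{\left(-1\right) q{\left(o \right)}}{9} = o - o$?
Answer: $1085$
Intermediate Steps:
$q{\left(o \right)} = 0$ ($q{\left(o \right)} = - 9 \left(o - o\right) = \left(-9\right) 0 = 0$)
$\left(-11 - 20\right) \left(-35\right) + q{\left(-5 \right)} = \left(-11 - 20\right) \left(-35\right) + 0 = \left(-31\right) \left(-35\right) + 0 = 1085 + 0 = 1085$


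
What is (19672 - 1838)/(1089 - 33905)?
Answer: -8917/16408 ≈ -0.54345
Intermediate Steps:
(19672 - 1838)/(1089 - 33905) = 17834/(-32816) = 17834*(-1/32816) = -8917/16408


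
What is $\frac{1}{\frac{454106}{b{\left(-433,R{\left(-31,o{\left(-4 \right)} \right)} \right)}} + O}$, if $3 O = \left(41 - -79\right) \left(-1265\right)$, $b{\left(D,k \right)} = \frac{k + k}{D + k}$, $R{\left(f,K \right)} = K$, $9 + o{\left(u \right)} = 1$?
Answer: $\frac{8}{99725573} \approx 8.022 \cdot 10^{-8}$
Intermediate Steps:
$o{\left(u \right)} = -8$ ($o{\left(u \right)} = -9 + 1 = -8$)
$b{\left(D,k \right)} = \frac{2 k}{D + k}$
$O = -50600$ ($O = \frac{\left(41 - -79\right) \left(-1265\right)}{3} = \frac{\left(41 + 79\right) \left(-1265\right)}{3} = \frac{120 \left(-1265\right)}{3} = \frac{1}{3} \left(-151800\right) = -50600$)
$\frac{1}{\frac{454106}{b{\left(-433,R{\left(-31,o{\left(-4 \right)} \right)} \right)}} + O} = \frac{1}{\frac{454106}{2 \left(-8\right) \frac{1}{-433 - 8}} - 50600} = \frac{1}{\frac{454106}{2 \left(-8\right) \frac{1}{-441}} - 50600} = \frac{1}{\frac{454106}{2 \left(-8\right) \left(- \frac{1}{441}\right)} - 50600} = \frac{1}{\frac{454106}{\frac{16}{441}} - 50600} = \frac{1}{454106 \cdot \frac{441}{16} - 50600} = \frac{1}{\frac{100130373}{8} - 50600} = \frac{1}{\frac{99725573}{8}} = \frac{8}{99725573}$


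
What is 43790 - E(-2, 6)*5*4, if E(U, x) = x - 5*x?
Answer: 44270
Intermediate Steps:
E(U, x) = -4*x
43790 - E(-2, 6)*5*4 = 43790 - -4*6*5*4 = 43790 - (-24*5)*4 = 43790 - (-120)*4 = 43790 - 1*(-480) = 43790 + 480 = 44270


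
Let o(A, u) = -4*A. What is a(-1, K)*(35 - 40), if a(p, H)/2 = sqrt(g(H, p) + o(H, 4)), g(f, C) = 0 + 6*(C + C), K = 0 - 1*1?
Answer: -20*I*sqrt(2) ≈ -28.284*I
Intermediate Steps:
K = -1 (K = 0 - 1 = -1)
g(f, C) = 12*C (g(f, C) = 0 + 6*(2*C) = 0 + 12*C = 12*C)
a(p, H) = 2*sqrt(-4*H + 12*p) (a(p, H) = 2*sqrt(12*p - 4*H) = 2*sqrt(-4*H + 12*p))
a(-1, K)*(35 - 40) = (4*sqrt(-1*(-1) + 3*(-1)))*(35 - 40) = (4*sqrt(1 - 3))*(-5) = (4*sqrt(-2))*(-5) = (4*(I*sqrt(2)))*(-5) = (4*I*sqrt(2))*(-5) = -20*I*sqrt(2)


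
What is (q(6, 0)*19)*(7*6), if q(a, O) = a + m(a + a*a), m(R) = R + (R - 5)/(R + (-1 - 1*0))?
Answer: 1599990/41 ≈ 39024.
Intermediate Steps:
m(R) = R + (-5 + R)/(-1 + R) (m(R) = R + (-5 + R)/(R + (-1 + 0)) = R + (-5 + R)/(R - 1) = R + (-5 + R)/(-1 + R))
q(a, O) = a + (-5 + (a + a**2)**2)/(-1 + a + a**2) (q(a, O) = a + (-5 + (a + a*a)**2)/(-1 + (a + a*a)) = a + (-5 + (a + a**2)**2)/(-1 + (a + a**2)) = a + (-5 + (a + a**2)**2)/(-1 + a + a**2))
(q(6, 0)*19)*(7*6) = (((-5 + 6**4 - 1*6 + 2*6**2 + 3*6**3)/(-1 + 6 + 6**2))*19)*(7*6) = (((-5 + 1296 - 6 + 2*36 + 3*216)/(-1 + 6 + 36))*19)*42 = (((-5 + 1296 - 6 + 72 + 648)/41)*19)*42 = (((1/41)*2005)*19)*42 = ((2005/41)*19)*42 = (38095/41)*42 = 1599990/41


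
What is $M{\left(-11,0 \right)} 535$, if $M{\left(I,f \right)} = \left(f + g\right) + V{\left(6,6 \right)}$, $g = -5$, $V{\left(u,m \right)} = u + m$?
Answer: $3745$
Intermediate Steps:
$V{\left(u,m \right)} = m + u$
$M{\left(I,f \right)} = 7 + f$ ($M{\left(I,f \right)} = \left(f - 5\right) + \left(6 + 6\right) = \left(-5 + f\right) + 12 = 7 + f$)
$M{\left(-11,0 \right)} 535 = \left(7 + 0\right) 535 = 7 \cdot 535 = 3745$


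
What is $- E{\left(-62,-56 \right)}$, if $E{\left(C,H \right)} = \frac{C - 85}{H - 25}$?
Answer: $- \frac{49}{27} \approx -1.8148$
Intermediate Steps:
$E{\left(C,H \right)} = \frac{-85 + C}{-25 + H}$
$- E{\left(-62,-56 \right)} = - \frac{-85 - 62}{-25 - 56} = - \frac{-147}{-81} = - \frac{\left(-1\right) \left(-147\right)}{81} = \left(-1\right) \frac{49}{27} = - \frac{49}{27}$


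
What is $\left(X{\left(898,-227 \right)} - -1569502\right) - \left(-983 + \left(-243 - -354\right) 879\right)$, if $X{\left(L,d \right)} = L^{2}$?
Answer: $2279320$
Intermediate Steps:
$\left(X{\left(898,-227 \right)} - -1569502\right) - \left(-983 + \left(-243 - -354\right) 879\right) = \left(898^{2} - -1569502\right) - \left(-983 + \left(-243 - -354\right) 879\right) = \left(806404 + 1569502\right) - \left(-983 + \left(-243 + 354\right) 879\right) = 2375906 - \left(-983 + 111 \cdot 879\right) = 2375906 - \left(-983 + 97569\right) = 2375906 - 96586 = 2279320$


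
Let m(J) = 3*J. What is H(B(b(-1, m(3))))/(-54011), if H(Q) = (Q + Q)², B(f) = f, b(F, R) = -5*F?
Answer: -100/54011 ≈ -0.0018515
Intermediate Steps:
H(Q) = 4*Q² (H(Q) = (2*Q)² = 4*Q²)
H(B(b(-1, m(3))))/(-54011) = (4*(-5*(-1))²)/(-54011) = (4*5²)*(-1/54011) = (4*25)*(-1/54011) = 100*(-1/54011) = -100/54011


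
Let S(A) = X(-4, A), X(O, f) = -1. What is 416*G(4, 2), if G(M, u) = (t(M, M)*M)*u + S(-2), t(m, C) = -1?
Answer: -3744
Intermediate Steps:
S(A) = -1
G(M, u) = -1 - M*u (G(M, u) = (-M)*u - 1 = -M*u - 1 = -1 - M*u)
416*G(4, 2) = 416*(-1 - 1*4*2) = 416*(-1 - 8) = 416*(-9) = -3744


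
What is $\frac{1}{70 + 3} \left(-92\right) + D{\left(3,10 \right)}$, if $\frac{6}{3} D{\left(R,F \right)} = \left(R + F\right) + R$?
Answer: $\frac{492}{73} \approx 6.7397$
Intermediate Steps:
$D{\left(R,F \right)} = R + \frac{F}{2}$ ($D{\left(R,F \right)} = \frac{\left(R + F\right) + R}{2} = \frac{\left(F + R\right) + R}{2} = \frac{F + 2 R}{2} = R + \frac{F}{2}$)
$\frac{1}{70 + 3} \left(-92\right) + D{\left(3,10 \right)} = \frac{1}{70 + 3} \left(-92\right) + \left(3 + \frac{1}{2} \cdot 10\right) = \frac{1}{73} \left(-92\right) + \left(3 + 5\right) = \frac{1}{73} \left(-92\right) + 8 = - \frac{92}{73} + 8 = \frac{492}{73}$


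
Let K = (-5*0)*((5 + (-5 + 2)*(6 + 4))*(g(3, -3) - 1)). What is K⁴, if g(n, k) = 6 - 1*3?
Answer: 0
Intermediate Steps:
g(n, k) = 3 (g(n, k) = 6 - 3 = 3)
K = 0 (K = (-5*0)*((5 + (-5 + 2)*(6 + 4))*(3 - 1)) = 0*((5 - 3*10)*2) = 0*((5 - 30)*2) = 0*(-25*2) = 0*(-50) = 0)
K⁴ = 0⁴ = 0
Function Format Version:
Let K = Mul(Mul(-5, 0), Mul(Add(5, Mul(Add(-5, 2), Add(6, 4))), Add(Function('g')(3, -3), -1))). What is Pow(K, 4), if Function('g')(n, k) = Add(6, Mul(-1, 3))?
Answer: 0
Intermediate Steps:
Function('g')(n, k) = 3 (Function('g')(n, k) = Add(6, -3) = 3)
K = 0 (K = Mul(Mul(-5, 0), Mul(Add(5, Mul(Add(-5, 2), Add(6, 4))), Add(3, -1))) = Mul(0, Mul(Add(5, Mul(-3, 10)), 2)) = Mul(0, Mul(Add(5, -30), 2)) = Mul(0, Mul(-25, 2)) = Mul(0, -50) = 0)
Pow(K, 4) = Pow(0, 4) = 0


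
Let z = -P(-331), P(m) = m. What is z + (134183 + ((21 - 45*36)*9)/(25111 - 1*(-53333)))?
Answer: 1172422425/8716 ≈ 1.3451e+5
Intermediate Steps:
z = 331 (z = -1*(-331) = 331)
z + (134183 + ((21 - 45*36)*9)/(25111 - 1*(-53333))) = 331 + (134183 + ((21 - 45*36)*9)/(25111 - 1*(-53333))) = 331 + (134183 + ((21 - 1620)*9)/(25111 + 53333)) = 331 + (134183 - 1599*9/78444) = 331 + (134183 - 14391*1/78444) = 331 + (134183 - 1599/8716) = 331 + 1169537429/8716 = 1172422425/8716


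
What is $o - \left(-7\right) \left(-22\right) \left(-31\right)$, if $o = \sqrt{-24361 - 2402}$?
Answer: $4774 + i \sqrt{26763} \approx 4774.0 + 163.59 i$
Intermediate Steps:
$o = i \sqrt{26763}$ ($o = \sqrt{-26763} = i \sqrt{26763} \approx 163.59 i$)
$o - \left(-7\right) \left(-22\right) \left(-31\right) = i \sqrt{26763} - \left(-7\right) \left(-22\right) \left(-31\right) = i \sqrt{26763} - 154 \left(-31\right) = i \sqrt{26763} - -4774 = i \sqrt{26763} + 4774 = 4774 + i \sqrt{26763}$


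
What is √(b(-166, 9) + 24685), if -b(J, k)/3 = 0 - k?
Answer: 2*√6178 ≈ 157.20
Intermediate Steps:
b(J, k) = 3*k (b(J, k) = -3*(0 - k) = -(-3)*k = 3*k)
√(b(-166, 9) + 24685) = √(3*9 + 24685) = √(27 + 24685) = √24712 = 2*√6178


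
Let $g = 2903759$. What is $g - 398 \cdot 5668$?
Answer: $647895$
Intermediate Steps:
$g - 398 \cdot 5668 = 2903759 - 398 \cdot 5668 = 2903759 - 2255864 = 647895$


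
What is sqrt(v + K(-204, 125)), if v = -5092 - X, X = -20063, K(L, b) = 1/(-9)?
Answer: sqrt(134738)/3 ≈ 122.36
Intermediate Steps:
K(L, b) = -1/9
v = 14971 (v = -5092 - 1*(-20063) = -5092 + 20063 = 14971)
sqrt(v + K(-204, 125)) = sqrt(14971 - 1/9) = sqrt(134738/9) = sqrt(134738)/3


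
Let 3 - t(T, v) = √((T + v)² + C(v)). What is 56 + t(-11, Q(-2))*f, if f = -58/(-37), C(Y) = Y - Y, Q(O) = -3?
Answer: 1434/37 ≈ 38.757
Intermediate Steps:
C(Y) = 0
t(T, v) = 3 - √((T + v)²) (t(T, v) = 3 - √((T + v)² + 0) = 3 - √((T + v)²))
f = 58/37 (f = -58*(-1/37) = 58/37 ≈ 1.5676)
56 + t(-11, Q(-2))*f = 56 + (3 - √((-11 - 3)²))*(58/37) = 56 + (3 - √((-14)²))*(58/37) = 56 + (3 - √196)*(58/37) = 56 + (3 - 1*14)*(58/37) = 56 + (3 - 14)*(58/37) = 56 - 11*58/37 = 56 - 638/37 = 1434/37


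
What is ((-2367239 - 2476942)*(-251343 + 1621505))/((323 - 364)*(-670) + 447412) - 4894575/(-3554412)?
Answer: -1310652315633359973/93773682188 ≈ -1.3977e+7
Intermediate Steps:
((-2367239 - 2476942)*(-251343 + 1621505))/((323 - 364)*(-670) + 447412) - 4894575/(-3554412) = (-4844181*1370162)/(-41*(-670) + 447412) - 4894575*(-1/3554412) = -6637312727322/(27470 + 447412) + 1631525/1184804 = -6637312727322/474882 + 1631525/1184804 = -6637312727322*1/474882 + 1631525/1184804 = -1106218787887/79147 + 1631525/1184804 = -1310652315633359973/93773682188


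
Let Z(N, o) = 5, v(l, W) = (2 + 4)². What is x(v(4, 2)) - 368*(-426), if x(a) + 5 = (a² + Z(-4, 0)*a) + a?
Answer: 158275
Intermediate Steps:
v(l, W) = 36 (v(l, W) = 6² = 36)
x(a) = -5 + a² + 6*a (x(a) = -5 + ((a² + 5*a) + a) = -5 + (a² + 6*a) = -5 + a² + 6*a)
x(v(4, 2)) - 368*(-426) = (-5 + 36² + 6*36) - 368*(-426) = (-5 + 1296 + 216) + 156768 = 1507 + 156768 = 158275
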